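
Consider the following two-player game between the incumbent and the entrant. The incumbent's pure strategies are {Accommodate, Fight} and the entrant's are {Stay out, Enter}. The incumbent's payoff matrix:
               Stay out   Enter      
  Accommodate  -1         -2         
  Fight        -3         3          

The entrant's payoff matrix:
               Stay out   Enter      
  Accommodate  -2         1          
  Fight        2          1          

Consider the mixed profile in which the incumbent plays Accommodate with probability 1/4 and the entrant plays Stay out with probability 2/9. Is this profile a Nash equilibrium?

Given the entrant's mix q = 2/9, the incumbent's payoff from Accommodate is -16/9 but from Fight is 5/3. The incumbent strictly prefers Fight, so the incumbent would not mix.
So the proposed profile is not a Nash equilibrium.

No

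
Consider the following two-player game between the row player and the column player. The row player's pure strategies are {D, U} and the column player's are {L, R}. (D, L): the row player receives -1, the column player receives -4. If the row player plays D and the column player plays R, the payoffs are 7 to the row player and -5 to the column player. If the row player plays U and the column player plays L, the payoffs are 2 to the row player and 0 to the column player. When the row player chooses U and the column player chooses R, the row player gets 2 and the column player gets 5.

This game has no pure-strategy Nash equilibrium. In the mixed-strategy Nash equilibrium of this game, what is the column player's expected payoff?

The column player's indifference between L and R determines the row player's mixing probability p:
  the column player's expected payoff from L: p·(-4) + (1−p)·0 = -4p
  the column player's expected payoff from R: p·(-5) + (1−p)·5 = -10p + 5
  -4p = -10p + 5  ⇒  6p = 5  ⇒  p = 5/6.
At equilibrium the column player is indifferent across columns, so the column player's payoff equals the payoff from L: (5/6)·(-4) + (1/6)·0 = -10/3.

-10/3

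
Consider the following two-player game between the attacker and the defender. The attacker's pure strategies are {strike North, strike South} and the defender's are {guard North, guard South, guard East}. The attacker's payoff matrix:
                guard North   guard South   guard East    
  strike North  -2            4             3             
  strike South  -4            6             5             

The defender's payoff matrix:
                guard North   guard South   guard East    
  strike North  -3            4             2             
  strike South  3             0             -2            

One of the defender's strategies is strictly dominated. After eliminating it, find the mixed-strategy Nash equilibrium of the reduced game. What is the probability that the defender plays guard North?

The defender's strategy guard East is strictly dominated by guard South: 4 > 2 and 0 > -2. Eliminate guard East.
Set the attacker's expected payoff from strike North equal to that from strike South:
  the attacker's payoff from strike North: q·(-2) + (1−q)·4 = -6q + 4
  the attacker's payoff from strike South: q·(-4) + (1−q)·6 = -10q + 6
  -6q + 4 = -10q + 6  ⇒  4q = 2  ⇒  q = 1/2.

q = 1/2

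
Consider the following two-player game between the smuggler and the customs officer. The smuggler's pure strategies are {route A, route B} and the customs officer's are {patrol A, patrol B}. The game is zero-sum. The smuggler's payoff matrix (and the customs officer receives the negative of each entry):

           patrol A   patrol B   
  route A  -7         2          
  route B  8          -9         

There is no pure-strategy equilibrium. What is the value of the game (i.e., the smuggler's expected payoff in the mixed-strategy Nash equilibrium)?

v = -47/26

The customs officer's mix must leave the smuggler indifferent between route A and route B.
  the smuggler's expected payoff from route A: q·(-7) + (1−q)·2 = -9q + 2
  the smuggler's expected payoff from route B: q·8 + (1−q)·(-9) = 17q - 9
  -9q + 2 = 17q - 9  ⇒  -26q = -11  ⇒  q = 11/26.
The value is the smuggler's expected payoff against this mix (using route A): (11/26)·(-7) + (15/26)·2 = -47/26.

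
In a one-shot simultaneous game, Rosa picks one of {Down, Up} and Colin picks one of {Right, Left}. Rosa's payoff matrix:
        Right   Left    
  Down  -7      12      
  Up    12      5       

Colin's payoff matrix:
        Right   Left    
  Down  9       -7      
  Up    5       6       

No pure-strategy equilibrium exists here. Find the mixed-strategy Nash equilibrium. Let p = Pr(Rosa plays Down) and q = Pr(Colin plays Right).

p = 1/17, q = 7/26

Rosa's mix must leave Colin indifferent between Right and Left.
  Colin's payoff from Right: p·9 + (1−p)·5 = 4p + 5
  Colin's payoff from Left: p·(-7) + (1−p)·6 = -13p + 6
  4p + 5 = -13p + 6  ⇒  17p = 1  ⇒  p = 1/17.
In a mixed equilibrium Rosa is indifferent between Down and Up; this condition fixes q.
  Rosa's payoff to Down: q·(-7) + (1−q)·12 = -19q + 12
  Rosa's payoff to Up: q·12 + (1−q)·5 = 7q + 5
  -19q + 12 = 7q + 5  ⇒  -26q = -7  ⇒  q = 7/26.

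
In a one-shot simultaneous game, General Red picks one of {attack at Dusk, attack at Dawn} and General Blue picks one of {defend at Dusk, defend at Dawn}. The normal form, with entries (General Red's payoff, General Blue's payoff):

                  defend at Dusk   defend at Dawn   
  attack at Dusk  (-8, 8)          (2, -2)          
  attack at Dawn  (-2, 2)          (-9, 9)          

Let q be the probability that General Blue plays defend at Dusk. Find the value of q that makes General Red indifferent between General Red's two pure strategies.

In a mixed equilibrium General Red is indifferent between attack at Dusk and attack at Dawn; this condition fixes q.
  General Red's payoff to attack at Dusk: q·(-8) + (1−q)·2 = -10q + 2
  General Red's payoff to attack at Dawn: q·(-2) + (1−q)·(-9) = 7q - 9
  -10q + 2 = 7q - 9  ⇒  -17q = -11  ⇒  q = 11/17.

q = 11/17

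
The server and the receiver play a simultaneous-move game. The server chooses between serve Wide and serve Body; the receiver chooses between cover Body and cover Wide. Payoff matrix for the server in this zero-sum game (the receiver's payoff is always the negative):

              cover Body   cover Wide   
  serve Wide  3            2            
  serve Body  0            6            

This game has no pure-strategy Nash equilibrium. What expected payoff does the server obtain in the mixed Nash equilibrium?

18/7

In a mixed equilibrium the server is indifferent between serve Wide and serve Body; this condition fixes q.
  the server's expected payoff from serve Wide: q·3 + (1−q)·2 = q + 2
  the server's expected payoff from serve Body: q·0 + (1−q)·6 = -6q + 6
  q + 2 = -6q + 6  ⇒  7q = 4  ⇒  q = 4/7.
At equilibrium the server is indifferent across rows, so the server's payoff equals the payoff from serve Wide: (4/7)·3 + (3/7)·2 = 18/7.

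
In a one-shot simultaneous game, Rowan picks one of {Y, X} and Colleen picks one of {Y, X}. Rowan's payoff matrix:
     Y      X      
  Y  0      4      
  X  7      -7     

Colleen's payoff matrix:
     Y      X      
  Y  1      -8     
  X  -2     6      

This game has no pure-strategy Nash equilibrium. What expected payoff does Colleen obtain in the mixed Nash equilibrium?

For Colleen to be willing to mix, Colleen must be indifferent between Y and X, which pins down Rowan's mix.
  Colleen's payoff to Y: p·1 + (1−p)·(-2) = 3p - 2
  Colleen's payoff to X: p·(-8) + (1−p)·6 = -14p + 6
  3p - 2 = -14p + 6  ⇒  17p = 8  ⇒  p = 8/17.
At equilibrium Colleen is indifferent across columns, so Colleen's payoff equals the payoff from Y: (8/17)·1 + (9/17)·(-2) = -10/17.

-10/17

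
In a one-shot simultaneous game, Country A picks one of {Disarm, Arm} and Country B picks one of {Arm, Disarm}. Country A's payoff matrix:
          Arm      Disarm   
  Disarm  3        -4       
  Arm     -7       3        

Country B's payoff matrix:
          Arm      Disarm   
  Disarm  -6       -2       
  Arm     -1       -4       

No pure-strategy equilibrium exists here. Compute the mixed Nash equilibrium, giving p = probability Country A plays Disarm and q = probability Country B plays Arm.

In a mixed equilibrium Country B is indifferent between Arm and Disarm; this condition fixes p.
  Country B's expected payoff from Arm: p·(-6) + (1−p)·(-1) = -5p - 1
  Country B's expected payoff from Disarm: p·(-2) + (1−p)·(-4) = 2p - 4
  -5p - 1 = 2p - 4  ⇒  -7p = -3  ⇒  p = 3/7.
Country B's mix must leave Country A indifferent between Disarm and Arm.
  Country A's expected payoff from Disarm: q·3 + (1−q)·(-4) = 7q - 4
  Country A's expected payoff from Arm: q·(-7) + (1−q)·3 = -10q + 3
  7q - 4 = -10q + 3  ⇒  17q = 7  ⇒  q = 7/17.

p = 3/7, q = 7/17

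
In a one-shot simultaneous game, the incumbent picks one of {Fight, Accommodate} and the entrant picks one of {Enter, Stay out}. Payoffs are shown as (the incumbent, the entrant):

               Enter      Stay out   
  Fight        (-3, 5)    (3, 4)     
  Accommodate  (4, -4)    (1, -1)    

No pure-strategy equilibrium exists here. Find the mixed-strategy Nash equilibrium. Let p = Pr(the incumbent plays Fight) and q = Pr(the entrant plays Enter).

Set the entrant's expected payoff from Enter equal to that from Stay out:
  the entrant's payoff from Enter: p·5 + (1−p)·(-4) = 9p - 4
  the entrant's payoff from Stay out: p·4 + (1−p)·(-1) = 5p - 1
  9p - 4 = 5p - 1  ⇒  4p = 3  ⇒  p = 3/4.
For the incumbent to be willing to mix, the incumbent must be indifferent between Fight and Accommodate, which pins down the entrant's mix.
  the incumbent's payoff to Fight: q·(-3) + (1−q)·3 = -6q + 3
  the incumbent's payoff to Accommodate: q·4 + (1−q)·1 = 3q + 1
  -6q + 3 = 3q + 1  ⇒  -9q = -2  ⇒  q = 2/9.

p = 3/4, q = 2/9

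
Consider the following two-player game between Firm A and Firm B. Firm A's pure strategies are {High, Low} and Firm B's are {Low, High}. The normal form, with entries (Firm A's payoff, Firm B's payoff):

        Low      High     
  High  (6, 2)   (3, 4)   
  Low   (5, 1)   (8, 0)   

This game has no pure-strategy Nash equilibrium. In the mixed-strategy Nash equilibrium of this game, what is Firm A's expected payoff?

Set Firm A's expected payoff from High equal to that from Low:
  Firm A's payoff from High: q·6 + (1−q)·3 = 3q + 3
  Firm A's payoff from Low: q·5 + (1−q)·8 = -3q + 8
  3q + 3 = -3q + 8  ⇒  6q = 5  ⇒  q = 5/6.
At equilibrium Firm A is indifferent across rows, so Firm A's payoff equals the payoff from High: (5/6)·6 + (1/6)·3 = 11/2.

11/2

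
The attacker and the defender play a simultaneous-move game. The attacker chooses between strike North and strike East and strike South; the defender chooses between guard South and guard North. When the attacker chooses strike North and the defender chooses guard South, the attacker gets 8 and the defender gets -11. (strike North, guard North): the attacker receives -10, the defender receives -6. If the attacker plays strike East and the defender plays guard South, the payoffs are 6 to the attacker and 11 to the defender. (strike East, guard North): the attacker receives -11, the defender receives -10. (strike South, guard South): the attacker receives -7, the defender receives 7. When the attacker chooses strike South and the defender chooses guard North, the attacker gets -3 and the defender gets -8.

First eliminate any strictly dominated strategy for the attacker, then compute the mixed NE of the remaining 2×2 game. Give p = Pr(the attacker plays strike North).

The attacker's strategy strike East is strictly dominated by strike North: 8 > 6 and -10 > -11. Eliminate strike East.
Set the defender's expected payoff from guard South equal to that from guard North:
  the defender's expected payoff from guard South: p·(-11) + (1−p)·7 = -18p + 7
  the defender's expected payoff from guard North: p·(-6) + (1−p)·(-8) = 2p - 8
  -18p + 7 = 2p - 8  ⇒  -20p = -15  ⇒  p = 3/4.

p = 3/4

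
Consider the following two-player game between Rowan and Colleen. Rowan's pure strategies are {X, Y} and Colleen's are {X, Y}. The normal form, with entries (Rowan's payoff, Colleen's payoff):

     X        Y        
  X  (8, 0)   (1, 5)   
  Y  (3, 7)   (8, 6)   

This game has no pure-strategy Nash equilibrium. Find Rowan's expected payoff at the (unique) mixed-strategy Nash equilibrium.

Set Rowan's expected payoff from X equal to that from Y:
  Rowan's expected payoff from X: q·8 + (1−q)·1 = 7q + 1
  Rowan's expected payoff from Y: q·3 + (1−q)·8 = -5q + 8
  7q + 1 = -5q + 8  ⇒  12q = 7  ⇒  q = 7/12.
At equilibrium Rowan is indifferent across rows, so Rowan's payoff equals the payoff from X: (7/12)·8 + (5/12)·1 = 61/12.

61/12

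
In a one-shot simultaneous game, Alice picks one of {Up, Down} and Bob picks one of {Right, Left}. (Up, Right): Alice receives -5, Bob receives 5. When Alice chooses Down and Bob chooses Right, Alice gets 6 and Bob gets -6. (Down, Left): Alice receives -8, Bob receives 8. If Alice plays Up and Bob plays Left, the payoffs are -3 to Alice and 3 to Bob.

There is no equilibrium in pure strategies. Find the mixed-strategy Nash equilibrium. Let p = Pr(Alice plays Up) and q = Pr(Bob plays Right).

Bob's indifference between Right and Left determines Alice's mixing probability p:
  Bob's payoff to Right: p·5 + (1−p)·(-6) = 11p - 6
  Bob's payoff to Left: p·3 + (1−p)·8 = -5p + 8
  11p - 6 = -5p + 8  ⇒  16p = 14  ⇒  p = 7/8.
Bob's mix must leave Alice indifferent between Up and Down.
  Alice's payoff to Up: q·(-5) + (1−q)·(-3) = -2q - 3
  Alice's payoff to Down: q·6 + (1−q)·(-8) = 14q - 8
  -2q - 3 = 14q - 8  ⇒  -16q = -5  ⇒  q = 5/16.

p = 7/8, q = 5/16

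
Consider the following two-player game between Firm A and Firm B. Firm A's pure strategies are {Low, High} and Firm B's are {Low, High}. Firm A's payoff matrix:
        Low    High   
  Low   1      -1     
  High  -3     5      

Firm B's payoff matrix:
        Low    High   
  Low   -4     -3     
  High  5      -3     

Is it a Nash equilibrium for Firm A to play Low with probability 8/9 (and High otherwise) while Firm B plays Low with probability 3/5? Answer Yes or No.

Yes

Check Firm B's indifference given Firm A's mix p = 8/9:
  payoff from Low = -3; payoff from High = -3 — equal.
Check Firm A's indifference given Firm B's mix q = 3/5:
  payoff from Low = 1/5; payoff from High = 1/5 — equal.
Both players are indifferent, so neither can profitably deviate.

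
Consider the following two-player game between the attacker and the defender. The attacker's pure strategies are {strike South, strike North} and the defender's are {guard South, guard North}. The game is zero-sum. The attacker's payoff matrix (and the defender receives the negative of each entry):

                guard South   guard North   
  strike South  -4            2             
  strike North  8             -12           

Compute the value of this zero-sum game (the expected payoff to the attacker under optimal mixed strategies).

v = -16/13

The attacker's indifference between strike South and strike North determines the defender's mixing probability q:
  the attacker's payoff from strike South: q·(-4) + (1−q)·2 = -6q + 2
  the attacker's payoff from strike North: q·8 + (1−q)·(-12) = 20q - 12
  -6q + 2 = 20q - 12  ⇒  -26q = -14  ⇒  q = 7/13.
The value is the attacker's expected payoff against this mix (using strike South): (7/13)·(-4) + (6/13)·2 = -16/13.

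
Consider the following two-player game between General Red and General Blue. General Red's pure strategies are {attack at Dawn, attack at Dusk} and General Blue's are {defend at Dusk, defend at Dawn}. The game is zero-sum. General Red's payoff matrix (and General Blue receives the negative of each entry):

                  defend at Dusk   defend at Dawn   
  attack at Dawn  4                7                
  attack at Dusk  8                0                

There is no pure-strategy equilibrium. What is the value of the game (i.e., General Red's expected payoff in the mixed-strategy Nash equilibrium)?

v = 56/11

General Blue's mix must leave General Red indifferent between attack at Dawn and attack at Dusk.
  General Red's expected payoff from attack at Dawn: q·4 + (1−q)·7 = -3q + 7
  General Red's expected payoff from attack at Dusk: q·8 + (1−q)·0 = 8q
  -3q + 7 = 8q  ⇒  -11q = -7  ⇒  q = 7/11.
The value is General Red's expected payoff against this mix (using attack at Dawn): (7/11)·4 + (4/11)·7 = 56/11.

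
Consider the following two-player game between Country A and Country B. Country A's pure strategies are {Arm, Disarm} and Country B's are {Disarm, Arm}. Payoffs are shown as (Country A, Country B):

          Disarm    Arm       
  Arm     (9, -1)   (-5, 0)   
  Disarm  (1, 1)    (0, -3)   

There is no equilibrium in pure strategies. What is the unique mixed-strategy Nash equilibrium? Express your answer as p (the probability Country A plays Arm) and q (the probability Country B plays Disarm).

p = 4/5, q = 5/13

Set Country B's expected payoff from Disarm equal to that from Arm:
  Country B's payoff from Disarm: p·(-1) + (1−p)·1 = -2p + 1
  Country B's payoff from Arm: p·0 + (1−p)·(-3) = 3p - 3
  -2p + 1 = 3p - 3  ⇒  -5p = -4  ⇒  p = 4/5.
Set Country A's expected payoff from Arm equal to that from Disarm:
  Country A's payoff to Arm: q·9 + (1−q)·(-5) = 14q - 5
  Country A's payoff to Disarm: q·1 + (1−q)·0 = q
  14q - 5 = q  ⇒  13q = 5  ⇒  q = 5/13.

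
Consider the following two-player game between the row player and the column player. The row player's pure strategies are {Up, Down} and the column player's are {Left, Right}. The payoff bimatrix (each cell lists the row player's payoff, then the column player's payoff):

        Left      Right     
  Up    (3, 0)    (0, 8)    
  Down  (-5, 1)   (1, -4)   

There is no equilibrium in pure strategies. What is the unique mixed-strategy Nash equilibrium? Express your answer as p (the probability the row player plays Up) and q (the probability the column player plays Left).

p = 5/13, q = 1/9

The column player's indifference between Left and Right determines the row player's mixing probability p:
  the column player's expected payoff from Left: p·0 + (1−p)·1 = -p + 1
  the column player's expected payoff from Right: p·8 + (1−p)·(-4) = 12p - 4
  -p + 1 = 12p - 4  ⇒  -13p = -5  ⇒  p = 5/13.
The row player's indifference between Up and Down determines the column player's mixing probability q:
  the row player's expected payoff from Up: q·3 + (1−q)·0 = 3q
  the row player's expected payoff from Down: q·(-5) + (1−q)·1 = -6q + 1
  3q = -6q + 1  ⇒  9q = 1  ⇒  q = 1/9.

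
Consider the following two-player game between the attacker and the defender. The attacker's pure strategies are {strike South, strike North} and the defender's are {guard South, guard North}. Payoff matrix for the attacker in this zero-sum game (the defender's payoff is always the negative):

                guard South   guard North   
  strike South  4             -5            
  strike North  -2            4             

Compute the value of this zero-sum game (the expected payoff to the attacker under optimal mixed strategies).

v = 2/5

Set the attacker's expected payoff from strike South equal to that from strike North:
  the attacker's payoff to strike South: q·4 + (1−q)·(-5) = 9q - 5
  the attacker's payoff to strike North: q·(-2) + (1−q)·4 = -6q + 4
  9q - 5 = -6q + 4  ⇒  15q = 9  ⇒  q = 3/5.
The value is the attacker's expected payoff against this mix (using strike South): (3/5)·4 + (2/5)·(-5) = 2/5.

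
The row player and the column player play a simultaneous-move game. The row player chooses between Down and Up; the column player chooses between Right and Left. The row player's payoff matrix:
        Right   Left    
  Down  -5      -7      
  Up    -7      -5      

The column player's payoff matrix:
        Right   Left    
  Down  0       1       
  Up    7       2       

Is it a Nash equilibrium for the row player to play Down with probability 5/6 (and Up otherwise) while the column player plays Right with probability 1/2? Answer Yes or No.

Check the column player's indifference given the row player's mix p = 5/6:
  payoff from Right = 7/6; payoff from Left = 7/6 — equal.
Check the row player's indifference given the column player's mix q = 1/2:
  payoff from Down = -6; payoff from Up = -6 — equal.
Both players are indifferent, so neither can profitably deviate.

Yes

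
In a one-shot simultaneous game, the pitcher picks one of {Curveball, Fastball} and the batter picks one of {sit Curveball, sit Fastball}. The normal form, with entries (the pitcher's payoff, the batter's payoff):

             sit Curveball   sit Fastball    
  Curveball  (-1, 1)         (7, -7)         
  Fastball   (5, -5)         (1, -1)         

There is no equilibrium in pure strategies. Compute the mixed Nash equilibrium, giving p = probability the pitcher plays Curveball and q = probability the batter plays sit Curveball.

Set the batter's expected payoff from sit Curveball equal to that from sit Fastball:
  the batter's expected payoff from sit Curveball: p·1 + (1−p)·(-5) = 6p - 5
  the batter's expected payoff from sit Fastball: p·(-7) + (1−p)·(-1) = -6p - 1
  6p - 5 = -6p - 1  ⇒  12p = 4  ⇒  p = 1/3.
In a mixed equilibrium the pitcher is indifferent between Curveball and Fastball; this condition fixes q.
  the pitcher's expected payoff from Curveball: q·(-1) + (1−q)·7 = -8q + 7
  the pitcher's expected payoff from Fastball: q·5 + (1−q)·1 = 4q + 1
  -8q + 7 = 4q + 1  ⇒  -12q = -6  ⇒  q = 1/2.

p = 1/3, q = 1/2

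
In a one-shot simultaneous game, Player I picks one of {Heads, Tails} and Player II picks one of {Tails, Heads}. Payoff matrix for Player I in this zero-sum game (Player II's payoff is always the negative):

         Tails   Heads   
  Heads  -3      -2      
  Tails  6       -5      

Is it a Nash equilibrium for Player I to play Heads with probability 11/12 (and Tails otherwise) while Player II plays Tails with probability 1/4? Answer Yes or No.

Check Player II's indifference given Player I's mix p = 11/12:
  payoff from Tails = 9/4; payoff from Heads = 9/4 — equal.
Check Player I's indifference given Player II's mix q = 1/4:
  payoff from Heads = -9/4; payoff from Tails = -9/4 — equal.
Both players are indifferent, so neither can profitably deviate.

Yes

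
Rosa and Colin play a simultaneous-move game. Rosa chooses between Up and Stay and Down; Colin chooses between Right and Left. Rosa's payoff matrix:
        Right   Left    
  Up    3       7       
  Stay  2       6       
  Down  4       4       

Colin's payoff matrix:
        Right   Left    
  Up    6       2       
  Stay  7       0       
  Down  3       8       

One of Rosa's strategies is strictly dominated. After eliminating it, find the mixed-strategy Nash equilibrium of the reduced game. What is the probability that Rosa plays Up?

Rosa's strategy Stay is strictly dominated by Up: 3 > 2 and 7 > 6. Eliminate Stay.
Rosa's mix must leave Colin indifferent between Right and Left.
  Colin's payoff from Right: p·6 + (1−p)·3 = 3p + 3
  Colin's payoff from Left: p·2 + (1−p)·8 = -6p + 8
  3p + 3 = -6p + 8  ⇒  9p = 5  ⇒  p = 5/9.

p = 5/9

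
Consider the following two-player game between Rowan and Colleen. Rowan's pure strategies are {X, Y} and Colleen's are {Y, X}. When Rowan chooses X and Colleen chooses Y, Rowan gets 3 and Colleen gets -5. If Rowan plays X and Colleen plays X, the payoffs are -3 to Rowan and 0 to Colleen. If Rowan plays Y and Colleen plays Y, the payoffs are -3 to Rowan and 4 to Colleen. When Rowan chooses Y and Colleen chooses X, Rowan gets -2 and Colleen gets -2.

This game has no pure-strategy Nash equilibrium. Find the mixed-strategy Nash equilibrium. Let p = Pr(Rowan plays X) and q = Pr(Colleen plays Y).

p = 6/11, q = 1/7

Colleen's indifference between Y and X determines Rowan's mixing probability p:
  Colleen's expected payoff from Y: p·(-5) + (1−p)·4 = -9p + 4
  Colleen's expected payoff from X: p·0 + (1−p)·(-2) = 2p - 2
  -9p + 4 = 2p - 2  ⇒  -11p = -6  ⇒  p = 6/11.
Colleen's mix must leave Rowan indifferent between X and Y.
  Rowan's payoff from X: q·3 + (1−q)·(-3) = 6q - 3
  Rowan's payoff from Y: q·(-3) + (1−q)·(-2) = -q - 2
  6q - 3 = -q - 2  ⇒  7q = 1  ⇒  q = 1/7.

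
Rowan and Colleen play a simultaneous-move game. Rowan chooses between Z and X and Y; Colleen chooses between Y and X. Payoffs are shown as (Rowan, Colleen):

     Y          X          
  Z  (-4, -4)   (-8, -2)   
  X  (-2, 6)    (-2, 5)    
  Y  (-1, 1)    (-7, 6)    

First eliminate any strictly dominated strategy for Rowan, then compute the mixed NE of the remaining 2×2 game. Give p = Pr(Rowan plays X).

Rowan's strategy Z is strictly dominated by Y: -1 > -4 and -7 > -8. Eliminate Z.
Rowan's mix must leave Colleen indifferent between Y and X.
  Colleen's payoff to Y: p·6 + (1−p)·1 = 5p + 1
  Colleen's payoff to X: p·5 + (1−p)·6 = -p + 6
  5p + 1 = -p + 6  ⇒  6p = 5  ⇒  p = 5/6.

p = 5/6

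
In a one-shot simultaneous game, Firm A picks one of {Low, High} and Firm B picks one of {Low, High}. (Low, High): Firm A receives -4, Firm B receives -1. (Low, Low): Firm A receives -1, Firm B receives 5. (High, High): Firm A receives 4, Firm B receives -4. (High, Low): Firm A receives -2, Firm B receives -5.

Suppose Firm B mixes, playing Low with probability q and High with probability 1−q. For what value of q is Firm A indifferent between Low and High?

Firm A's indifference between Low and High determines Firm B's mixing probability q:
  Firm A's payoff from Low: q·(-1) + (1−q)·(-4) = 3q - 4
  Firm A's payoff from High: q·(-2) + (1−q)·4 = -6q + 4
  3q - 4 = -6q + 4  ⇒  9q = 8  ⇒  q = 8/9.

q = 8/9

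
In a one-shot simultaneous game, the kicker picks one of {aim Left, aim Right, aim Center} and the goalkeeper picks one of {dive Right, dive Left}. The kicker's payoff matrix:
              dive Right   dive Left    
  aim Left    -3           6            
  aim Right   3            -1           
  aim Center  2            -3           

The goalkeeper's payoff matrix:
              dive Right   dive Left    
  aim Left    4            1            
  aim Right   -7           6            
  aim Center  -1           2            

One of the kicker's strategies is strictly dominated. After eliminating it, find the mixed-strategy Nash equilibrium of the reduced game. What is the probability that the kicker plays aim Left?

The kicker's strategy aim Center is strictly dominated by aim Right: 3 > 2 and -1 > -3. Eliminate aim Center.
The kicker's mix must leave the goalkeeper indifferent between dive Right and dive Left.
  the goalkeeper's payoff from dive Right: p·4 + (1−p)·(-7) = 11p - 7
  the goalkeeper's payoff from dive Left: p·1 + (1−p)·6 = -5p + 6
  11p - 7 = -5p + 6  ⇒  16p = 13  ⇒  p = 13/16.

p = 13/16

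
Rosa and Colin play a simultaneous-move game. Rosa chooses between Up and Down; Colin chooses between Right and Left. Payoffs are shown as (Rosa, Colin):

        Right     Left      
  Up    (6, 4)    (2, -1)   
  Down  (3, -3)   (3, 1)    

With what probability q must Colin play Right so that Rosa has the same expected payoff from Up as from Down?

For Rosa to be willing to mix, Rosa must be indifferent between Up and Down, which pins down Colin's mix.
  Rosa's expected payoff from Up: q·6 + (1−q)·2 = 4q + 2
  Rosa's expected payoff from Down: q·3 + (1−q)·3 = 3
  4q + 2 = 3  ⇒  4q = 1  ⇒  q = 1/4.

q = 1/4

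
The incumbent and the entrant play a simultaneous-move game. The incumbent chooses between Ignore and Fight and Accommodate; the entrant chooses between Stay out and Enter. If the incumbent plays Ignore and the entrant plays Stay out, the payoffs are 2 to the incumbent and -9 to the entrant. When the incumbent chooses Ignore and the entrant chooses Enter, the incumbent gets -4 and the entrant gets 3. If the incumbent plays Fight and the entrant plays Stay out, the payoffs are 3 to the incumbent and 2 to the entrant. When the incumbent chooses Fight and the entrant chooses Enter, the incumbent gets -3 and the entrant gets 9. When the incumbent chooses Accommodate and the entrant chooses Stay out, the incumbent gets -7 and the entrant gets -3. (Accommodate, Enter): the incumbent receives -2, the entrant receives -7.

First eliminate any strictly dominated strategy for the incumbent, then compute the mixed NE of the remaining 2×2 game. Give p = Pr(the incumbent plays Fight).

The incumbent's strategy Ignore is strictly dominated by Fight: 3 > 2 and -3 > -4. Eliminate Ignore.
For the entrant to be willing to mix, the entrant must be indifferent between Stay out and Enter, which pins down the incumbent's mix.
  the entrant's expected payoff from Stay out: p·2 + (1−p)·(-3) = 5p - 3
  the entrant's expected payoff from Enter: p·9 + (1−p)·(-7) = 16p - 7
  5p - 3 = 16p - 7  ⇒  -11p = -4  ⇒  p = 4/11.

p = 4/11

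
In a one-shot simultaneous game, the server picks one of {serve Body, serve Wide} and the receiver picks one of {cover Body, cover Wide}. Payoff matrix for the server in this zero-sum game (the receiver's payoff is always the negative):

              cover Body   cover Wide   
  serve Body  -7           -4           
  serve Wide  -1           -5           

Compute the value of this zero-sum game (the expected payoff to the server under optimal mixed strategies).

v = -31/7

The server's indifference between serve Body and serve Wide determines the receiver's mixing probability q:
  the server's payoff from serve Body: q·(-7) + (1−q)·(-4) = -3q - 4
  the server's payoff from serve Wide: q·(-1) + (1−q)·(-5) = 4q - 5
  -3q - 4 = 4q - 5  ⇒  -7q = -1  ⇒  q = 1/7.
The value is the server's expected payoff against this mix (using serve Body): (1/7)·(-7) + (6/7)·(-4) = -31/7.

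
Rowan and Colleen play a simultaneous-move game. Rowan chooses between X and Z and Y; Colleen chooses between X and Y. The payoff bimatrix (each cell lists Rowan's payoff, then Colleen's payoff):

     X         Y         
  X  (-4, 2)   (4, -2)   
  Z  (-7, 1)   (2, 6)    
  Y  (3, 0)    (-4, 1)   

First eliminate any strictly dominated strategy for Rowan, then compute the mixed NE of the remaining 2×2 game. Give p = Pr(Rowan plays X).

Rowan's strategy Z is strictly dominated by X: -4 > -7 and 4 > 2. Eliminate Z.
Colleen's indifference between X and Y determines Rowan's mixing probability p:
  Colleen's payoff from X: p·2 + (1−p)·0 = 2p
  Colleen's payoff from Y: p·(-2) + (1−p)·1 = -3p + 1
  2p = -3p + 1  ⇒  5p = 1  ⇒  p = 1/5.

p = 1/5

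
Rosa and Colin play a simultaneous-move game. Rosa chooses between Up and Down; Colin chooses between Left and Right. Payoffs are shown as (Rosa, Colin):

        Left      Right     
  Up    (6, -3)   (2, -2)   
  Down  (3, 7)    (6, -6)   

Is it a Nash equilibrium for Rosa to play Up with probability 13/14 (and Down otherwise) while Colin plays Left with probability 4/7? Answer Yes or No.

Yes

Check Colin's indifference given Rosa's mix p = 13/14:
  payoff from Left = -16/7; payoff from Right = -16/7 — equal.
Check Rosa's indifference given Colin's mix q = 4/7:
  payoff from Up = 30/7; payoff from Down = 30/7 — equal.
Both players are indifferent, so neither can profitably deviate.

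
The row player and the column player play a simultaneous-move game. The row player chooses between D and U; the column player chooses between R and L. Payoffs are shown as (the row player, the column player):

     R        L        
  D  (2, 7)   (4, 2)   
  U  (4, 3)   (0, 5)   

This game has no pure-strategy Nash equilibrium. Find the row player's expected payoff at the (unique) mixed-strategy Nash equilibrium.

In a mixed equilibrium the row player is indifferent between D and U; this condition fixes q.
  the row player's payoff from D: q·2 + (1−q)·4 = -2q + 4
  the row player's payoff from U: q·4 + (1−q)·0 = 4q
  -2q + 4 = 4q  ⇒  -6q = -4  ⇒  q = 2/3.
At equilibrium the row player is indifferent across rows, so the row player's payoff equals the payoff from D: (2/3)·2 + (1/3)·4 = 8/3.

8/3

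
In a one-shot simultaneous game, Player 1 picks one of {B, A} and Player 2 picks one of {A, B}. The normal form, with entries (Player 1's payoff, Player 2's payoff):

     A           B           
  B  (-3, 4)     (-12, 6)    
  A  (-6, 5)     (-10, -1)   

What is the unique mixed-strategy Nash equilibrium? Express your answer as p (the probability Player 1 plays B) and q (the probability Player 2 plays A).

Set Player 2's expected payoff from A equal to that from B:
  Player 2's payoff to A: p·4 + (1−p)·5 = -p + 5
  Player 2's payoff to B: p·6 + (1−p)·(-1) = 7p - 1
  -p + 5 = 7p - 1  ⇒  -8p = -6  ⇒  p = 3/4.
Set Player 1's expected payoff from B equal to that from A:
  Player 1's expected payoff from B: q·(-3) + (1−q)·(-12) = 9q - 12
  Player 1's expected payoff from A: q·(-6) + (1−q)·(-10) = 4q - 10
  9q - 12 = 4q - 10  ⇒  5q = 2  ⇒  q = 2/5.

p = 3/4, q = 2/5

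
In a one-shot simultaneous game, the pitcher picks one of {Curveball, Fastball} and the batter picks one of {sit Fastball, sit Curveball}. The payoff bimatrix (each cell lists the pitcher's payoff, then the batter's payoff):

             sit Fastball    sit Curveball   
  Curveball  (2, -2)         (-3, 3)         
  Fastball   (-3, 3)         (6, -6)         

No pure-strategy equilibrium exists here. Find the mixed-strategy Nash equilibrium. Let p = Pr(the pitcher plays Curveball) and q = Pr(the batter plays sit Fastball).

The pitcher's mix must leave the batter indifferent between sit Fastball and sit Curveball.
  the batter's payoff to sit Fastball: p·(-2) + (1−p)·3 = -5p + 3
  the batter's payoff to sit Curveball: p·3 + (1−p)·(-6) = 9p - 6
  -5p + 3 = 9p - 6  ⇒  -14p = -9  ⇒  p = 9/14.
For the pitcher to be willing to mix, the pitcher must be indifferent between Curveball and Fastball, which pins down the batter's mix.
  the pitcher's expected payoff from Curveball: q·2 + (1−q)·(-3) = 5q - 3
  the pitcher's expected payoff from Fastball: q·(-3) + (1−q)·6 = -9q + 6
  5q - 3 = -9q + 6  ⇒  14q = 9  ⇒  q = 9/14.

p = 9/14, q = 9/14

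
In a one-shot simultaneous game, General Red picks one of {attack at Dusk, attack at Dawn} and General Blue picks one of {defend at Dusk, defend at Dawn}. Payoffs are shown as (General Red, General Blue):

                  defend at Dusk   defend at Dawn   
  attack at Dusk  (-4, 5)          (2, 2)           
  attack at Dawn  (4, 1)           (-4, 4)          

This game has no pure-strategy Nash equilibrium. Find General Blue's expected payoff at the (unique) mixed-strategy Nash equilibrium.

General Blue's indifference between defend at Dusk and defend at Dawn determines General Red's mixing probability p:
  General Blue's expected payoff from defend at Dusk: p·5 + (1−p)·1 = 4p + 1
  General Blue's expected payoff from defend at Dawn: p·2 + (1−p)·4 = -2p + 4
  4p + 1 = -2p + 4  ⇒  6p = 3  ⇒  p = 1/2.
At equilibrium General Blue is indifferent across columns, so General Blue's payoff equals the payoff from defend at Dusk: (1/2)·5 + (1/2)·1 = 3.

3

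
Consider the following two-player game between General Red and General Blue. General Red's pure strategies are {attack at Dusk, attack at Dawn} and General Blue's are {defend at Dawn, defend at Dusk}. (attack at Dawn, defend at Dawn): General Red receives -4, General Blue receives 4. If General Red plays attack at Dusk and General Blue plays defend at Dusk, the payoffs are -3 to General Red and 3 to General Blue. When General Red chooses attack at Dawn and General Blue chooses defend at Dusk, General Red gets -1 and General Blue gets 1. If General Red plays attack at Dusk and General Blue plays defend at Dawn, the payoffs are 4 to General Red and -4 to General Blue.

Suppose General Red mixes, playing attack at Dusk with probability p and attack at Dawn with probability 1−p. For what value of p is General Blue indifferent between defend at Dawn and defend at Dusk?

p = 3/10

General Red's mix must leave General Blue indifferent between defend at Dawn and defend at Dusk.
  General Blue's payoff from defend at Dawn: p·(-4) + (1−p)·4 = -8p + 4
  General Blue's payoff from defend at Dusk: p·3 + (1−p)·1 = 2p + 1
  -8p + 4 = 2p + 1  ⇒  -10p = -3  ⇒  p = 3/10.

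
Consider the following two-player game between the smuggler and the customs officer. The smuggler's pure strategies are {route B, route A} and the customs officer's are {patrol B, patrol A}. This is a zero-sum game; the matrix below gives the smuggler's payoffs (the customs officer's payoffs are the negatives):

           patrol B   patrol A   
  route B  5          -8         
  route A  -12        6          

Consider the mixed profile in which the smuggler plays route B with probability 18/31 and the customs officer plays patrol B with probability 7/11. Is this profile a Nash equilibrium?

No

Given the customs officer's mix q = 7/11, the smuggler's payoff from route B is 3/11 but from route A is -60/11. The smuggler strictly prefers route B, so the smuggler would not mix.
So the proposed profile is not a Nash equilibrium.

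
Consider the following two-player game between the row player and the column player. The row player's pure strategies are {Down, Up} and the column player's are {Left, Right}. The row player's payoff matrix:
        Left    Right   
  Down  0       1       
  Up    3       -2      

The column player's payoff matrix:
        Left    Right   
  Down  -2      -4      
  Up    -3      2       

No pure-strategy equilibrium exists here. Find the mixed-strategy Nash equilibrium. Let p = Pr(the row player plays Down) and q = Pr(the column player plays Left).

p = 5/7, q = 1/2

The row player's mix must leave the column player indifferent between Left and Right.
  the column player's expected payoff from Left: p·(-2) + (1−p)·(-3) = p - 3
  the column player's expected payoff from Right: p·(-4) + (1−p)·2 = -6p + 2
  p - 3 = -6p + 2  ⇒  7p = 5  ⇒  p = 5/7.
In a mixed equilibrium the row player is indifferent between Down and Up; this condition fixes q.
  the row player's payoff to Down: q·0 + (1−q)·1 = -q + 1
  the row player's payoff to Up: q·3 + (1−q)·(-2) = 5q - 2
  -q + 1 = 5q - 2  ⇒  -6q = -3  ⇒  q = 1/2.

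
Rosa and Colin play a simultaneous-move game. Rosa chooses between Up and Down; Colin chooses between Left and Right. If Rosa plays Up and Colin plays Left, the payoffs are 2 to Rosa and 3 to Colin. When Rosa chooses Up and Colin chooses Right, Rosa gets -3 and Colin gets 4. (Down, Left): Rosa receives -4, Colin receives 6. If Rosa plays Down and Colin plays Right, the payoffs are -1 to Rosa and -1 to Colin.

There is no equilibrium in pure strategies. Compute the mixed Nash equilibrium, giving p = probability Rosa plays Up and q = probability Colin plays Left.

Colin's indifference between Left and Right determines Rosa's mixing probability p:
  Colin's payoff to Left: p·3 + (1−p)·6 = -3p + 6
  Colin's payoff to Right: p·4 + (1−p)·(-1) = 5p - 1
  -3p + 6 = 5p - 1  ⇒  -8p = -7  ⇒  p = 7/8.
Colin's mix must leave Rosa indifferent between Up and Down.
  Rosa's expected payoff from Up: q·2 + (1−q)·(-3) = 5q - 3
  Rosa's expected payoff from Down: q·(-4) + (1−q)·(-1) = -3q - 1
  5q - 3 = -3q - 1  ⇒  8q = 2  ⇒  q = 1/4.

p = 7/8, q = 1/4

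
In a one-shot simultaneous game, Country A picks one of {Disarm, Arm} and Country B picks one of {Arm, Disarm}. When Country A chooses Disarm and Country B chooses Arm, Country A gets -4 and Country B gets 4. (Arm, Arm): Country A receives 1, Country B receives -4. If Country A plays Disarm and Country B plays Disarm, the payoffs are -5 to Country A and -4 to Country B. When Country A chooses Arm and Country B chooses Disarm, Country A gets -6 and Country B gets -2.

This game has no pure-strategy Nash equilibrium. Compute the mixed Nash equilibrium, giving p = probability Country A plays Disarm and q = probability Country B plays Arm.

p = 1/5, q = 1/6

For Country B to be willing to mix, Country B must be indifferent between Arm and Disarm, which pins down Country A's mix.
  Country B's payoff from Arm: p·4 + (1−p)·(-4) = 8p - 4
  Country B's payoff from Disarm: p·(-4) + (1−p)·(-2) = -2p - 2
  8p - 4 = -2p - 2  ⇒  10p = 2  ⇒  p = 1/5.
Set Country A's expected payoff from Disarm equal to that from Arm:
  Country A's expected payoff from Disarm: q·(-4) + (1−q)·(-5) = q - 5
  Country A's expected payoff from Arm: q·1 + (1−q)·(-6) = 7q - 6
  q - 5 = 7q - 6  ⇒  -6q = -1  ⇒  q = 1/6.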